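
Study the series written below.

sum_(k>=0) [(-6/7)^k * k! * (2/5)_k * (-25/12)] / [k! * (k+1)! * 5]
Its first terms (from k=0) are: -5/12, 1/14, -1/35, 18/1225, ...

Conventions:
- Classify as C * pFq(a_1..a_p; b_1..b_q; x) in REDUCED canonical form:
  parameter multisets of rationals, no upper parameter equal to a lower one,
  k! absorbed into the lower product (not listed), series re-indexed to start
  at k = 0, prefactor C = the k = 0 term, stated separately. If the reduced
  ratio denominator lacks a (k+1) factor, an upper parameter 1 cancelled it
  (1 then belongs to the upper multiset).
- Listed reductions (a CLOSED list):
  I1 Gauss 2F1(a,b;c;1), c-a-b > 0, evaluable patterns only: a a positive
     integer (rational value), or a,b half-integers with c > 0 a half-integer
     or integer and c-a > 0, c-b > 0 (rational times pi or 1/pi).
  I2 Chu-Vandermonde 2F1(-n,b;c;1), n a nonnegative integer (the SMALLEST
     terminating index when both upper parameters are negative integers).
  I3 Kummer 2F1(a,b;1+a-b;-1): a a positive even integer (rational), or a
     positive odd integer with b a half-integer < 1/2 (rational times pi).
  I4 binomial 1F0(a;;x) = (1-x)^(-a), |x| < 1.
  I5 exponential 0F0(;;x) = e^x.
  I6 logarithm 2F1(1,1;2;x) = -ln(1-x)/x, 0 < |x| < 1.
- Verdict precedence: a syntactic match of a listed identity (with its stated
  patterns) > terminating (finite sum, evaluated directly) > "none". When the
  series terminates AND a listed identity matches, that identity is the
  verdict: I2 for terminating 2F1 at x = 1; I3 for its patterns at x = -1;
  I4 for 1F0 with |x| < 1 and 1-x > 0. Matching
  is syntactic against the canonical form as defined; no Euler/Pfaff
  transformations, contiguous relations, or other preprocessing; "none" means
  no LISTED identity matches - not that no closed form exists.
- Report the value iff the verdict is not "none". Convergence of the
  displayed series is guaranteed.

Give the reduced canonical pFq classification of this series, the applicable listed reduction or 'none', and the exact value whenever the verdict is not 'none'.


With C = -5/12: the canonical form is 2F1(2/5, 1; 2; -6/7). Verdict: none. No listed pattern accepts 2F1(2/5, 1; 2; -6/7).

The tell: x = (-6/7) and the factorial ratio (prefactor -5/12) (k+a-1)!/(a-1)! is a rising factorial (a)_k.
Ratio: r(k) = (-6/7) * (k+2/5) (k+1) / [(k+2) (k+1)] - rational in k, leading ratio (-6/7); with t_0 = -5/12, classification follows.


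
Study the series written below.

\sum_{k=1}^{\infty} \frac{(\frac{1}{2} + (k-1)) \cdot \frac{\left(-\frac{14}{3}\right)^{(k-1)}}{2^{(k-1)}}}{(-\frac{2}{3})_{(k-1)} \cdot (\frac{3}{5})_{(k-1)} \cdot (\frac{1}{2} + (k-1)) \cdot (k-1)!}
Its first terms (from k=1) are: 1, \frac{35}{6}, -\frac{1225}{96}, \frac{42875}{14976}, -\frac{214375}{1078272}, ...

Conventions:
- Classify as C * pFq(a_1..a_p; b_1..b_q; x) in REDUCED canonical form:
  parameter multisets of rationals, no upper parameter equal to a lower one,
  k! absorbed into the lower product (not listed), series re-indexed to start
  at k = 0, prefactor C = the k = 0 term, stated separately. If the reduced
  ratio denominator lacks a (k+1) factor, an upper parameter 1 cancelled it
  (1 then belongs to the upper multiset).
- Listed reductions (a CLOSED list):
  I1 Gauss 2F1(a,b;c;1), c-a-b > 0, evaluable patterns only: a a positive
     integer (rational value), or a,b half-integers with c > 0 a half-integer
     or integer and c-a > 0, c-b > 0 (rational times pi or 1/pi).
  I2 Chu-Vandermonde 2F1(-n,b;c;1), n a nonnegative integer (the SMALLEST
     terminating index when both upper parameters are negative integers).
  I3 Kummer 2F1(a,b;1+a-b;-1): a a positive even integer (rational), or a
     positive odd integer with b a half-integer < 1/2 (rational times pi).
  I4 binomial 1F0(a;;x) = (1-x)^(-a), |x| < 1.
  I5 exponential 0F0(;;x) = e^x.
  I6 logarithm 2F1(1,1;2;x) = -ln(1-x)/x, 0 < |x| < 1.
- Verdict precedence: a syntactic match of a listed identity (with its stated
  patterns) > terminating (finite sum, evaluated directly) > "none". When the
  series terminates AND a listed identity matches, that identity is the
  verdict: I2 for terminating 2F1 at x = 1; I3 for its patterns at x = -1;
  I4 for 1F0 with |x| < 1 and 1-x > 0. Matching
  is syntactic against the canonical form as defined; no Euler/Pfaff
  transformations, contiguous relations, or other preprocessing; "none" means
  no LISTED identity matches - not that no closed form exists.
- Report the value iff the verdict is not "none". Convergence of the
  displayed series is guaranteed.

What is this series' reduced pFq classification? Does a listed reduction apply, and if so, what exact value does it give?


The series (x = -\frac{7}{3}) is 0F2: upper {-}, lower {-\frac{2}{3}, \frac{3}{5}}, prefactor 1. Verdict: none here - no I1-I6 shape fits x = -\frac{7}{3} with lower {-\frac{2}{3}, \frac{3}{5}}.

First insight: x = -\frac{7}{3} and striking the common factor k + 1/2 reduces the term (C = 1, x = -7/3).
Consecutive-term ratio: r(k) = -\frac{7}{3} * 1 / [(k-\frac{2}{3}) (k+\frac{3}{5}) (k+1)] - rational in k, leading ratio -\frac{7}{3}; with t_0 = 1, classification follows.


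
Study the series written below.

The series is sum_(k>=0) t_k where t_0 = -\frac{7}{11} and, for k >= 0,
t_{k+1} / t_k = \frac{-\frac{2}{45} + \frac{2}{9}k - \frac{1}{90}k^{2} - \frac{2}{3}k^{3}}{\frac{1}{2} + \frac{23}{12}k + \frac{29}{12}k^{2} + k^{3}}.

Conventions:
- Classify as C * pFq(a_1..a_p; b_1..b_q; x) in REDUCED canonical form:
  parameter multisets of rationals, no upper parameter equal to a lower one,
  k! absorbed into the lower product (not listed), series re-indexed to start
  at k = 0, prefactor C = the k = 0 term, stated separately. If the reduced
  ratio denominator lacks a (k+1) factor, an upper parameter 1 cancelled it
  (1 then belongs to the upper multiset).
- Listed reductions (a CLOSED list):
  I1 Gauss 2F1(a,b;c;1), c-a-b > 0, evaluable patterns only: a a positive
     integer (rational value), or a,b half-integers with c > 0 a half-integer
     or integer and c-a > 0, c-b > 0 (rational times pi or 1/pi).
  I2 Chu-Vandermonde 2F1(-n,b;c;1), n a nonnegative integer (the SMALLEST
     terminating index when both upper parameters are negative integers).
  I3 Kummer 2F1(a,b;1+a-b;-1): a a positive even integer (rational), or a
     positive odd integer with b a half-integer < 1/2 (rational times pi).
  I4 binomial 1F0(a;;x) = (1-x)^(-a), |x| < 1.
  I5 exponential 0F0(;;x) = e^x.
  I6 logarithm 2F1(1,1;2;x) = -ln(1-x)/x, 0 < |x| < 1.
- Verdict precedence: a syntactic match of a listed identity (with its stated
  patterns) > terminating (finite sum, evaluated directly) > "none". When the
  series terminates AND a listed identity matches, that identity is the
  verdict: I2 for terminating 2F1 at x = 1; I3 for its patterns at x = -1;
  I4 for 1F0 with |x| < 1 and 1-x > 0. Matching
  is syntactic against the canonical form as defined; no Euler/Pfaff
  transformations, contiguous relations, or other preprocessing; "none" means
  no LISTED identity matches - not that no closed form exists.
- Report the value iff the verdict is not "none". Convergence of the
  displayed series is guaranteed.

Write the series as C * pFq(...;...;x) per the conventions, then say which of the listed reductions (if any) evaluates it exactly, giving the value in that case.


Key observation: from the first term -\frac{7}{11}: the ratio is unreduced: k + 2/3 divides both sides (C = -7/11).
Ratio: r(k) = -\frac{2}{3} * (k-\frac{2}{5}) (k-\frac{1}{4}) / [(k+\frac{3}{4}) (k+1)] ; factor over Q: parameters, x = -\frac{2}{3}, and C = -\frac{7}{11}.

With C = -\frac{7}{11}: the canonical form is 2F1(-\frac{2}{5}, -\frac{1}{4}; \frac{3}{4}; -\frac{2}{3}). Verdict: none. A 2F1 with upper {-\frac{2}{5}, -\frac{1}{4}} fits none of I1-I6 at x = -\frac{2}{3}; the sum runs forever.


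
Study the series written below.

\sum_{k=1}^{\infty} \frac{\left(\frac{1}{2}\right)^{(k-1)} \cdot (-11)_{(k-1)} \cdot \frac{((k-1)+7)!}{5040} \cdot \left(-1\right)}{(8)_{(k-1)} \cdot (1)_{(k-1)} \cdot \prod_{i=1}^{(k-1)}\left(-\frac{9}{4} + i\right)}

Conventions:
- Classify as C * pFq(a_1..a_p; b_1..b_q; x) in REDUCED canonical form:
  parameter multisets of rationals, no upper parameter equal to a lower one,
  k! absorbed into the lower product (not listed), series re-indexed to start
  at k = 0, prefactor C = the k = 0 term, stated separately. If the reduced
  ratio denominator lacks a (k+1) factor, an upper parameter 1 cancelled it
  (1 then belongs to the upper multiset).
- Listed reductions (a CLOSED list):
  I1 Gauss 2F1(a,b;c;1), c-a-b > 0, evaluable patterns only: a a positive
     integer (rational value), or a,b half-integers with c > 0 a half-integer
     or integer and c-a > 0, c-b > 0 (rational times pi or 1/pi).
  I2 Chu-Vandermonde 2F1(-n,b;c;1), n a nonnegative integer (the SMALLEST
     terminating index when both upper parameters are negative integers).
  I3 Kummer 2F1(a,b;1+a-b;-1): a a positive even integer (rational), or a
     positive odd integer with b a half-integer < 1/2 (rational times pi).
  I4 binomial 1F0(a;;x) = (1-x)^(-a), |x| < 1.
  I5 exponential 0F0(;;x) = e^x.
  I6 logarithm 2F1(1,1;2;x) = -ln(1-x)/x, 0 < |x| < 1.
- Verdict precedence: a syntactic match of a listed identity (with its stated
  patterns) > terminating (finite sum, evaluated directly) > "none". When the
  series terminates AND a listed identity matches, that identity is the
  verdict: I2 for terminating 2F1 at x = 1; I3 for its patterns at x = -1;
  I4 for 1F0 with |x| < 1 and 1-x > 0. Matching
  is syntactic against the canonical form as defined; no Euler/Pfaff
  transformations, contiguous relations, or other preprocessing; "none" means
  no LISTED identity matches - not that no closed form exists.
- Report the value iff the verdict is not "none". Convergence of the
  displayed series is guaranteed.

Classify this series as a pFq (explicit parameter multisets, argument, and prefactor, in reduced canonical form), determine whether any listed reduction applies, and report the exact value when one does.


The series (x = \frac{1}{2}) is 1F1: upper {-11}, lower {-\frac{5}{4}}, prefactor -1. Verdict: terminating at k = 11: the factor (-11)_k kills every later term; summing the 12 survivors is exact. Value: -\frac{104132634637}{221793177375}.

Key observation: with t_0 = -1, the factorial ratio (C = -1) (k+a-1)!/(a-1)! is a rising factorial (a)_k.
Consecutive-term ratio: r(k) = \frac{1}{2} * (k-11) / [(k-\frac{5}{4}) (k+1)] - poly over poly, x = \frac{1}{2} from leading terms; C = -1 at k = 0.


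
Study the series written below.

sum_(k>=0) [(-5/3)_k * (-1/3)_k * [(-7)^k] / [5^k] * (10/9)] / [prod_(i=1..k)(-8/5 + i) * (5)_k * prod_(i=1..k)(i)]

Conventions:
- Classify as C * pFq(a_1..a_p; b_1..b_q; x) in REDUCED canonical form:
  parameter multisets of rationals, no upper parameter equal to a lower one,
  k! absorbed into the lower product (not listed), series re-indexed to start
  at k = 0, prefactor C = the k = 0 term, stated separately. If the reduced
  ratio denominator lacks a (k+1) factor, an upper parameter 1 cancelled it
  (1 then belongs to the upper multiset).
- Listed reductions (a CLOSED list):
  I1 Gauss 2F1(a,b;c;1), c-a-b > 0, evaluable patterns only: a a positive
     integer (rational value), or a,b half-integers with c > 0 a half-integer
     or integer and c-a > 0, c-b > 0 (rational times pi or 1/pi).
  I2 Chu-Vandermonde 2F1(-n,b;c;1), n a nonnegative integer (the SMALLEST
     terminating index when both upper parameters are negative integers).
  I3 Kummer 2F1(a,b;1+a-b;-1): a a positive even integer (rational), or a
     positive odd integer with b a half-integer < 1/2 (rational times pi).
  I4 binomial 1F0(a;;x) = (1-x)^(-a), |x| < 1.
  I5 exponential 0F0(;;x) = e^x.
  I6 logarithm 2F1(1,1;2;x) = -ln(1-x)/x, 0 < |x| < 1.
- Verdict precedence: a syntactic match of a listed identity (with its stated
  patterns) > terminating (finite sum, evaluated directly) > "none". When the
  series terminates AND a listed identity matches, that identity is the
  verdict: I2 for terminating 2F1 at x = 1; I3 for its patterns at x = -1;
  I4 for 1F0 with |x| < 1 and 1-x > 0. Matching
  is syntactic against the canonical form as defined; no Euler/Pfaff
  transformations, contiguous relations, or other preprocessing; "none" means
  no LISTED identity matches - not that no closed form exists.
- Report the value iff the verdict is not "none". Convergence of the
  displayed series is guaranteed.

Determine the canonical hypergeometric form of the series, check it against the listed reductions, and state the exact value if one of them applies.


The tell: t_0 = 10/9 here, and the two geometric factors (C = 10/9, x = -7/5) combine into one argument.
Step ratio: r(k) = (-7/5) * (k-5/3) (k-1/3) / [(k-3/5) (k+5) (k+1)] - rational in k. x = (-7/5); t_0 = 10/9; negate the roots.

With C = 10/9: the canonical form is 2F2(-5/3, -1/3; -3/5, 5; -7/5). Verdict: none - at argument -7/5 the multisets {-5/3, -1/3} ; {-3/5, 5} match no listed identity.


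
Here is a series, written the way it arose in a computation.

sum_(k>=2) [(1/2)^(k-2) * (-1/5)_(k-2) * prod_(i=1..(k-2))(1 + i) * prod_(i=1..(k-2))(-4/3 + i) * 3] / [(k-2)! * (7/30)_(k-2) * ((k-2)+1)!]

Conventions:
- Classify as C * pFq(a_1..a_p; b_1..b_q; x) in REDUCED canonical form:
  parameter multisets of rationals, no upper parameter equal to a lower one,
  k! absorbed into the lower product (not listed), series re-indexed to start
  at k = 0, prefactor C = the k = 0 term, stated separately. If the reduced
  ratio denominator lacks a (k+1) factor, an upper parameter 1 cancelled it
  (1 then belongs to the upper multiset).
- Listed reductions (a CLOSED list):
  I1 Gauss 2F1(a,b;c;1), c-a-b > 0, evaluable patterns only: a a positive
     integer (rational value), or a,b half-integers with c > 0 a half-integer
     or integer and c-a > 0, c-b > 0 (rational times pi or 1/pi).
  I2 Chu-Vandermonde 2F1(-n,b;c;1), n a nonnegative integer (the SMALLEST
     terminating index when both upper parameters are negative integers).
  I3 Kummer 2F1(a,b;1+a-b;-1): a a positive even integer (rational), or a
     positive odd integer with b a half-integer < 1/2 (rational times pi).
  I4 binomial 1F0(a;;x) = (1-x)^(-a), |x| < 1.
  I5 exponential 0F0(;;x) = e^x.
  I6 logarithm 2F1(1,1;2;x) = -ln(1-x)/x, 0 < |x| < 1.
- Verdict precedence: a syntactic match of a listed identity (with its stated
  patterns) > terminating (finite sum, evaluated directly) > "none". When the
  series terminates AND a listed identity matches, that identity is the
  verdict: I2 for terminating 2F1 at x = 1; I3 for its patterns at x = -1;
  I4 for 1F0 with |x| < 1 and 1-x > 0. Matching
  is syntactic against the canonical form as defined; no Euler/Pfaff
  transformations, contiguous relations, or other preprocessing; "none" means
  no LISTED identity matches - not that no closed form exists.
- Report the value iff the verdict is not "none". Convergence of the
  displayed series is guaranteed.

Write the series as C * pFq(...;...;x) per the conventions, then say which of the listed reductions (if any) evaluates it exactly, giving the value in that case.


This is 3 * 2F1(-1/3, -1/5; 7/30; 1/2) in reduced canonical form. Verdict: none here - no I1-I6 shape fits x = 1/2 with lower {7/30}.

First insight: t_0 = 3 here, and the running product (prefactor 3) telescopes to a rising factorial.
Adjacent-term ratio: r(k) = (1/2) * (k-1/3) (k-1/5) / [(k+7/30) (k+1)] ; factor over Q: parameters, x = (1/2), and C = 3.


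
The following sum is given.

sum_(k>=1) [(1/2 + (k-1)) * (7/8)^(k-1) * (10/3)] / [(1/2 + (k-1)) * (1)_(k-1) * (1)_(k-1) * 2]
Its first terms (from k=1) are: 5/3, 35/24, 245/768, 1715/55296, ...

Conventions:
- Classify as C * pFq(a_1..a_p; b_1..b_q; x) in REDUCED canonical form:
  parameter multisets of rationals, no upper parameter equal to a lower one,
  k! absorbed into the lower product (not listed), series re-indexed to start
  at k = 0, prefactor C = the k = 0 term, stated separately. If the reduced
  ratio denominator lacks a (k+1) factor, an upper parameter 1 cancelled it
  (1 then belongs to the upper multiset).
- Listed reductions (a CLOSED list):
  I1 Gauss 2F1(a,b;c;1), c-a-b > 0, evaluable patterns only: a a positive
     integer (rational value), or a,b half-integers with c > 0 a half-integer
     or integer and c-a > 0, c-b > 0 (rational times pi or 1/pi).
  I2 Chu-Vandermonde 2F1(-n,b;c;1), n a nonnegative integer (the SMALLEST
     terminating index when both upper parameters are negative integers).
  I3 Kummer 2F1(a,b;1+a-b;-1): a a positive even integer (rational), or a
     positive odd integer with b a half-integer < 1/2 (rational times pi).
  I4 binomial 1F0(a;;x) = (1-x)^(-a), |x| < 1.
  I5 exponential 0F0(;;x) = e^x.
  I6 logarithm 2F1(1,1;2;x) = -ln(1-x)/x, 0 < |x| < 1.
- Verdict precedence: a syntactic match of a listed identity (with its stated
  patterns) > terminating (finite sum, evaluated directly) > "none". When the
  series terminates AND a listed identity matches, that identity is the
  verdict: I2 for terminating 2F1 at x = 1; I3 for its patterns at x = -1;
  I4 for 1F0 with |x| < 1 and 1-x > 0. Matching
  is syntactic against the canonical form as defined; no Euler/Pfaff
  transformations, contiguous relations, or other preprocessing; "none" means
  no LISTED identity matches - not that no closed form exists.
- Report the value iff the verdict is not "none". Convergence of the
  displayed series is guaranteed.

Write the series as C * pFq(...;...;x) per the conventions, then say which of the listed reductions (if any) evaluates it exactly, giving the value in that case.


At argument 7/8: a 0F1 with upper {-}, lower {1}, scaled by C = 5/3. Verdict: none - at argument 7/8 the multisets {-} ; {1} match no listed identity.

Key step: t_0 being 5/3, the constant factors (C = 5/3) combine into one prefactor.
Ratio: r(k) = (7/8) * 1 / [(k+1) (k+1)] - poly over poly, x = (7/8) from leading terms; C = 5/3 at k = 0.


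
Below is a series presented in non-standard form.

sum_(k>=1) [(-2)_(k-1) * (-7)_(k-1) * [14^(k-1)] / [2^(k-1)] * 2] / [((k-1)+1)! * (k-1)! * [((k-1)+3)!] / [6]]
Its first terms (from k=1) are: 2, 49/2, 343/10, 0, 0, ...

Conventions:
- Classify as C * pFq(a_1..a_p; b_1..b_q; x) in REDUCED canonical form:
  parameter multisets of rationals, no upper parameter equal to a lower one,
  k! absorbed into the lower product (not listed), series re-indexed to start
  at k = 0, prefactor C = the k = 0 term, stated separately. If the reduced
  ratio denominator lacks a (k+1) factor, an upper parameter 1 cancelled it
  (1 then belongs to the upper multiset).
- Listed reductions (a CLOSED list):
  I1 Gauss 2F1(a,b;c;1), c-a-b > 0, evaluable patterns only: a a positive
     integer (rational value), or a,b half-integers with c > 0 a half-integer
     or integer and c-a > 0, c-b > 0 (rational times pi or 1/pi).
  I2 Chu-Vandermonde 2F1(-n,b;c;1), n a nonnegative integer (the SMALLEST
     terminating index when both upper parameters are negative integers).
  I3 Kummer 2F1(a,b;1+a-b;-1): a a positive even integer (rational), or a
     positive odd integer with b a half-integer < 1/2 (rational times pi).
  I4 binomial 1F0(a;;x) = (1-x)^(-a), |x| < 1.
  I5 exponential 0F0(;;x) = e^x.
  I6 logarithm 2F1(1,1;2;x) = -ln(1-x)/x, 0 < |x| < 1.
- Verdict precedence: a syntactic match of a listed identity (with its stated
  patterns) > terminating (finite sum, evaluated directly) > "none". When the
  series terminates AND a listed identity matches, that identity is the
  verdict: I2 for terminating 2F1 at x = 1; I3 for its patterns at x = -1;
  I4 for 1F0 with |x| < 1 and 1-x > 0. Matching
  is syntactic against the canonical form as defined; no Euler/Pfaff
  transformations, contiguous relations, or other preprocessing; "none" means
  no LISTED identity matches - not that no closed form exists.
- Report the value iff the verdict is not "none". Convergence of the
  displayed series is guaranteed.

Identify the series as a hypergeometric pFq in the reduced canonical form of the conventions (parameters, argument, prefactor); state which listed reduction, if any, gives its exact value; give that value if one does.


Prefactor 2, argument 7: 2F2 with upper {-7, -2} over lower {2, 4}. Verdict: terminating (-2 upstairs). 3 nonzero terms in all; added directly. Its exact value is 304/5.

Structural cue: x = 7 and the denominator's factorial ratio (C = 2, x = 7) is a lower Pochhammer.
Adjacent-term ratio: r(k) = 7 * (k-7) (k-2) / [(k+2) (k+4) (k+1)] - rational in k. x = 7; t_0 = 2; negate the roots.


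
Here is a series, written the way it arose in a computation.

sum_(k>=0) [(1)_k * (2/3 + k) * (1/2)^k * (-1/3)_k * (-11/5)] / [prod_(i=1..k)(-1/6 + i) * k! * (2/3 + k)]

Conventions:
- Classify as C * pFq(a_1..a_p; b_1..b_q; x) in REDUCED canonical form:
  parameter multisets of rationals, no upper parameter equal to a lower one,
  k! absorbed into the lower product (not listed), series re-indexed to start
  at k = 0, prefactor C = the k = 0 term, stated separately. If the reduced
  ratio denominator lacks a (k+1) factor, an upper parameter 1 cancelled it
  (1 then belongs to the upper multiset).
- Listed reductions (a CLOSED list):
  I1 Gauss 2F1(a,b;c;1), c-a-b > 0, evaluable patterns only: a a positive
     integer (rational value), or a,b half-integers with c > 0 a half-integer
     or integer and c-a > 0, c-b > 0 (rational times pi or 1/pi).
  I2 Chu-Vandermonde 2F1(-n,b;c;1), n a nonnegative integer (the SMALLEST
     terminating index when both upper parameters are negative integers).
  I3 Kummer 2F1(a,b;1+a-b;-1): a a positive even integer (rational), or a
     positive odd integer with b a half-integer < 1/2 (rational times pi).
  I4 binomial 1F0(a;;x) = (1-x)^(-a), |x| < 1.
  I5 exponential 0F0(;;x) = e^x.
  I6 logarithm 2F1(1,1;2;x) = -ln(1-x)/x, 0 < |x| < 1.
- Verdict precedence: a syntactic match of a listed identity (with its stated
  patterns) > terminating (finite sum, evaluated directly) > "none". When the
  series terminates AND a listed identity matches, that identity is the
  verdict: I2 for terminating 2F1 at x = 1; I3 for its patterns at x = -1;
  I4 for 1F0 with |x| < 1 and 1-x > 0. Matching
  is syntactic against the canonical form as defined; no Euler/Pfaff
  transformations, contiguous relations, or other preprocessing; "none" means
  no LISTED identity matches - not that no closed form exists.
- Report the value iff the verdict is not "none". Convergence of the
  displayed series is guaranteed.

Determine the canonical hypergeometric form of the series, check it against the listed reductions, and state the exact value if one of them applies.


Prefactor -11/5, argument 1/2: 2F1 with upper {-1/3, 1} over lower {5/6}. Verdict: none - this 2F1 at x = 1/2 matches no listed pattern, and upper {-1/3, 1} holds no stopper.

The tell: x = (1/2) and the factor k + 2/3 cancels (top and bottom), leaving C = -11/5.
Step ratio: r(k) = (1/2) * (k-1/3) (k+1) / [(k+5/6) (k+1)] - poly over poly, x = (1/2) from leading terms; C = -11/5 at k = 0.


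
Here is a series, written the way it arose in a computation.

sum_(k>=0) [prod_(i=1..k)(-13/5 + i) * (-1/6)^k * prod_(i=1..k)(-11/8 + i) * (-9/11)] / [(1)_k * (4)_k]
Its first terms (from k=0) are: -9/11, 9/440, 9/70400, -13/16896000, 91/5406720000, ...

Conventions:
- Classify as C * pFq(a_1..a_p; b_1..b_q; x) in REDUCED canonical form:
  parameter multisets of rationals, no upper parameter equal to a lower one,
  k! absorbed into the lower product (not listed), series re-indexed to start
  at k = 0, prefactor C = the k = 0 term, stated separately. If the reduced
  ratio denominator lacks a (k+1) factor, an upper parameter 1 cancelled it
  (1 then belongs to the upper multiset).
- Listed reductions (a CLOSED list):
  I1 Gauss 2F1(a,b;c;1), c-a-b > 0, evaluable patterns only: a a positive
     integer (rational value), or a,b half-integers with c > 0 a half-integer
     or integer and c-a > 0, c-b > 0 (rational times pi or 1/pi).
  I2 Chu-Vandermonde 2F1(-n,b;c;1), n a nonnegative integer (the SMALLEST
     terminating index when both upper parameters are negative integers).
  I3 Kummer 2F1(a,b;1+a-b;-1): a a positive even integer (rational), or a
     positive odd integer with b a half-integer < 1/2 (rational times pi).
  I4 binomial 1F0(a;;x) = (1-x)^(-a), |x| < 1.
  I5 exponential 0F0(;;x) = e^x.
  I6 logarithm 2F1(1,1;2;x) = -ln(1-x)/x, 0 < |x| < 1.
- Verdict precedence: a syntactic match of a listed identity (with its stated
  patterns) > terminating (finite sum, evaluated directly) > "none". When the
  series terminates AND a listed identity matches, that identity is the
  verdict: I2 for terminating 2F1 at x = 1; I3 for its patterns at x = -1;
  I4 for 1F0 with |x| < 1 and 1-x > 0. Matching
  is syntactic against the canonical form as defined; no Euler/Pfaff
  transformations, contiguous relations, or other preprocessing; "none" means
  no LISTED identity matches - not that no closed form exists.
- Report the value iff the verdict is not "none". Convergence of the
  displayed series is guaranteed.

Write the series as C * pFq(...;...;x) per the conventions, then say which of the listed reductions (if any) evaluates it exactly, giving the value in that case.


The tell: t_0 = -9/11 here, and the running product (C = -9/11) telescopes to a rising factorial.
Step ratio: r(k) = (-1/6) * (k-8/5) (k-3/8) / [(k+4) (k+1)] - rational in k, leading ratio (-1/6); with t_0 = -9/11, classification follows.

Classification (C = -9/11): 2F1 with upper {-8/5, -3/8}, lower {4}, argument x = -1/6. Verdict: none. Every listed pattern misses the 2F1 form at -1/6, upper {-8/5, -3/8}.


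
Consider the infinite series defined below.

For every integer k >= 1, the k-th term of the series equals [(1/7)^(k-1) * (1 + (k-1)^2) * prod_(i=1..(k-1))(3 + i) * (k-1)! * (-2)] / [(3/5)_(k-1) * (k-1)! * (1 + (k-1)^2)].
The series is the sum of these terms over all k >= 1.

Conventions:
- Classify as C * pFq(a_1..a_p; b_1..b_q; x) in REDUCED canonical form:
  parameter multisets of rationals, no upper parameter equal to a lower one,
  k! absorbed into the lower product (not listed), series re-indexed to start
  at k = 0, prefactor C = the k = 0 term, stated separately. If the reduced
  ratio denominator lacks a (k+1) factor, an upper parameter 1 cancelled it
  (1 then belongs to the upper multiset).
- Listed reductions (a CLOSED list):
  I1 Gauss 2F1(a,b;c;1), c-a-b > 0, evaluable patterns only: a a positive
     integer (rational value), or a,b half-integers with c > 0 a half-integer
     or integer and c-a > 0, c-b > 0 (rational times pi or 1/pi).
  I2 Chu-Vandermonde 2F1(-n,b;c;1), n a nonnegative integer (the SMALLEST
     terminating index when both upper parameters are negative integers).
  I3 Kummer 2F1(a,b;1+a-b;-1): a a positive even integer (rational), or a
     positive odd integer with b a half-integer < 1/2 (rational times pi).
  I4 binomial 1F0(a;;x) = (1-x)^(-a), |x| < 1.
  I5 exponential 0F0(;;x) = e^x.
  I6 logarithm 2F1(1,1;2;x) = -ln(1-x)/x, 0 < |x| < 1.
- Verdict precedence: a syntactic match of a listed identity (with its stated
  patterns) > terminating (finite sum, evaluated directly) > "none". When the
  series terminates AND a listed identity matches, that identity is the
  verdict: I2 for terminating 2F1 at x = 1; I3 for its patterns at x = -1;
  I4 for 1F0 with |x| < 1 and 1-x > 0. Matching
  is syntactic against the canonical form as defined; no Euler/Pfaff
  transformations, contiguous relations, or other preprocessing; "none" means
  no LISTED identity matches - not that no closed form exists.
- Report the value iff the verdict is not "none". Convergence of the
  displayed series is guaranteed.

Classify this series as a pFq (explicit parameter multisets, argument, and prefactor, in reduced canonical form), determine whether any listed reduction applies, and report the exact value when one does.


Prefactor -2, argument 1/7: 2F1 with upper {1, 4} over lower {3/5}. Verdict: none - at argument 1/7 the multisets {1, 4} ; {3/5} match no listed identity.

The tell: t_0 = -2 here, and the factorial ratio (C = -2, x = 1/7) (k+a-1)!/(a-1)! is a rising factorial (a)_k.
Consecutive-term ratio: r(k) = (1/7) * (k+1) (k+4) / [(k+3/5) (k+1)] - poly over poly, x = (1/7) from leading terms; C = -2 at k = 0.


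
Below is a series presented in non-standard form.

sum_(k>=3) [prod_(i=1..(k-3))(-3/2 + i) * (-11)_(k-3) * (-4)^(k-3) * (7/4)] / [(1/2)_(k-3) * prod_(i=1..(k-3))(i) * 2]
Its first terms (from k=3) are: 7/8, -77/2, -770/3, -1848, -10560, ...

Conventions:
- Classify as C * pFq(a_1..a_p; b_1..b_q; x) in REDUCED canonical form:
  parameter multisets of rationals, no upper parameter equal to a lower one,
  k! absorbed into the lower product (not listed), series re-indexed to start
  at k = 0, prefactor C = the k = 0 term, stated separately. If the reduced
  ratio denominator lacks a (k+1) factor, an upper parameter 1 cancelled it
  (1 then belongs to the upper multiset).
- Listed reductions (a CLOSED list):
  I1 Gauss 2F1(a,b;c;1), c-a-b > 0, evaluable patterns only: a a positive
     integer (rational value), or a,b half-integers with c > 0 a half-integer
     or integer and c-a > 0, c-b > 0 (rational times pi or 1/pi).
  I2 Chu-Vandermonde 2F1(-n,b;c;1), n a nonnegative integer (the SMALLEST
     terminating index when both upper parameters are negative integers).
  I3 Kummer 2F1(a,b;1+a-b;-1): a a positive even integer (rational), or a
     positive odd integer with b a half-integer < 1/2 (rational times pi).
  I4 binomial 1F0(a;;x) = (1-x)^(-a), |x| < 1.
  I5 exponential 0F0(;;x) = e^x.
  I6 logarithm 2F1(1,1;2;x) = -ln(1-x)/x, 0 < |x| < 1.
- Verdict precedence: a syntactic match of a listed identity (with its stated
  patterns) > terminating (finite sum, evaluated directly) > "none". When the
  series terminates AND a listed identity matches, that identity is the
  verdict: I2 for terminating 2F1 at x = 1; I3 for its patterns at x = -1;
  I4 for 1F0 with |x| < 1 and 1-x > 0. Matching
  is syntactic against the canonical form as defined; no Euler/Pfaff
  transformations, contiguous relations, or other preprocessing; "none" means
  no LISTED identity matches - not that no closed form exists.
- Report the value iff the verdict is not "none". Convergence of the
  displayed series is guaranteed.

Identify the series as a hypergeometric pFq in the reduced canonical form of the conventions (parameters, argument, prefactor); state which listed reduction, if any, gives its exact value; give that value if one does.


Key step: from the first term 7/8: the product of the first k integers (C = 7/8, x = -4) is k!.
Adjacent-term ratio: r(k) = (-4) * (k-11) (k-1/2) / [(k+1/2) (k+1)] - poly over poly, x = (-4) from leading terms; C = 7/8 at k = 0.

Canonical form: C = 7/8 times 2F1 with upper {-11, -1/2}, lower {1/2}, x = -4. Verdict: terminating. (-11)_k vanishes past k = 11, leaving a 12-term sum, computed directly. Its exact value is -89085003819/33592.


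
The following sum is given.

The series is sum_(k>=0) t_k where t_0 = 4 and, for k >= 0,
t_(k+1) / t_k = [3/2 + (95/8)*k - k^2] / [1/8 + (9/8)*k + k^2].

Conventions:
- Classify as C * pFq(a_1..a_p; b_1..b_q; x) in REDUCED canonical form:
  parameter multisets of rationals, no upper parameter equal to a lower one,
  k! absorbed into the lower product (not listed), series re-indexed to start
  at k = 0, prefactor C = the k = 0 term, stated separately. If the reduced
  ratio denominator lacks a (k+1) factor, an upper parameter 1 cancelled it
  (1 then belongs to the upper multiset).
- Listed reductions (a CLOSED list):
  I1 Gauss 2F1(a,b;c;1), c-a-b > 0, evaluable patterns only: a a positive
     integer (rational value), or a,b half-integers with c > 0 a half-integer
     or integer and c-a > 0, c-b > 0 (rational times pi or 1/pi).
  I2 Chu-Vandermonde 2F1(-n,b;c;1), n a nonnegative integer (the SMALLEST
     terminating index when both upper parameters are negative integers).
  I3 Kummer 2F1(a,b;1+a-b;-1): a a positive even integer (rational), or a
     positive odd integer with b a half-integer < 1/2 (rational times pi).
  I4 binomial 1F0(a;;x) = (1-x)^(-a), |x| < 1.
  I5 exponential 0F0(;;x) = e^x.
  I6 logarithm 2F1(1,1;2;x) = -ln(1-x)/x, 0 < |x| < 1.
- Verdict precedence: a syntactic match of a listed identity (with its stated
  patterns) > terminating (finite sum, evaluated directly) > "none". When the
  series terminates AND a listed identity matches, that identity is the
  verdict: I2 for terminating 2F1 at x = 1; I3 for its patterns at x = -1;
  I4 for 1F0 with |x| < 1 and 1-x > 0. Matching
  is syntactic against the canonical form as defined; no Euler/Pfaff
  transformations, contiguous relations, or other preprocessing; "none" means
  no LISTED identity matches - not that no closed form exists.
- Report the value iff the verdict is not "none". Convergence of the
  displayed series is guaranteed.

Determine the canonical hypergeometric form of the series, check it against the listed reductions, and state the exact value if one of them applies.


With C = 4: the canonical form is 1F0(-12; -; -1). Verdict: terminating. (-12)_k vanishes past k = 12, leaving a 13-term sum, computed directly. Its exact value is 16384.

Key step: t_0 being 4, the parameter 1/8 appears in both the upper and lower lists and cancels.
Ratio: r(k) = (-1) * (k-12) / [(k+1)] - poly over poly, x = (-1) from leading terms; C = 4 at k = 0.


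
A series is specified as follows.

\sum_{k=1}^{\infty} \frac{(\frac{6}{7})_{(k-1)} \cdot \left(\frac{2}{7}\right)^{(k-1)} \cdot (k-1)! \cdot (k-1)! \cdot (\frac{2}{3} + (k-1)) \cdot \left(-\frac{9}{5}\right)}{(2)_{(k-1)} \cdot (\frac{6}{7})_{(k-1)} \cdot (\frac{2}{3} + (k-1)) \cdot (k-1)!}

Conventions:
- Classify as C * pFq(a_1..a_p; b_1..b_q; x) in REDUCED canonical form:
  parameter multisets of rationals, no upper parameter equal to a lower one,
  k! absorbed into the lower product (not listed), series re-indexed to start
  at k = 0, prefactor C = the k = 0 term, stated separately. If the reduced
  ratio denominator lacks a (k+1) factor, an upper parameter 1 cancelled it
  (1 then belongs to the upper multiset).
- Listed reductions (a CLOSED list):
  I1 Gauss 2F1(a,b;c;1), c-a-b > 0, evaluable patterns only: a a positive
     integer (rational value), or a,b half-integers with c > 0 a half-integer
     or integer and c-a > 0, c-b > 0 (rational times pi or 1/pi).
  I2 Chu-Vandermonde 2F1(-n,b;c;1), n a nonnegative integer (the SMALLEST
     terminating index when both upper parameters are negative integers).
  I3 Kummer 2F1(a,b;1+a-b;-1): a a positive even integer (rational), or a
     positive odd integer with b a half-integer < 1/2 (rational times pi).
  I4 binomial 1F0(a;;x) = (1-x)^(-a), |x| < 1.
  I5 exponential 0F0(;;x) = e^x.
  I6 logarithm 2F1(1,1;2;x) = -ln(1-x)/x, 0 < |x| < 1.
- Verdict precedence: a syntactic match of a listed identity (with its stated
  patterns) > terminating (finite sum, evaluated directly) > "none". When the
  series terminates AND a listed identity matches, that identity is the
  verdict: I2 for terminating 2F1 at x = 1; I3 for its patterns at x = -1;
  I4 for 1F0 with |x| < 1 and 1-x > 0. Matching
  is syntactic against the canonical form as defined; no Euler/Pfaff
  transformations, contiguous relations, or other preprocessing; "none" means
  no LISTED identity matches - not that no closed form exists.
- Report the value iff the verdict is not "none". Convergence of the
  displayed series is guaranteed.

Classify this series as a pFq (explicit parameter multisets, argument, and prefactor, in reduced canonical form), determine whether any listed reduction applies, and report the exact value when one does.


Reduced: x = \frac{2}{7}, 2F1, upper = {1, 1}, lower = {2}, C = -\frac{9}{5}. Verdict: the I6 logarithm reduction applies (the logarithm: parameters (1,1;2), x = \frac{2}{7}). Exact value: \frac{63}{10} \cdot \ln\left(\frac{5}{7}\right).

Key step: t_0 being -\frac{9}{5}, the factor k + 2/3 cancels (top and bottom), leaving prefactor -9/5.
Consecutive-term ratio: r(k) = \frac{2}{7} * (k+1) (k+1) / [(k+2) (k+1)] - rational in k, leading ratio \frac{2}{7}; with t_0 = -\frac{9}{5}, classification follows.


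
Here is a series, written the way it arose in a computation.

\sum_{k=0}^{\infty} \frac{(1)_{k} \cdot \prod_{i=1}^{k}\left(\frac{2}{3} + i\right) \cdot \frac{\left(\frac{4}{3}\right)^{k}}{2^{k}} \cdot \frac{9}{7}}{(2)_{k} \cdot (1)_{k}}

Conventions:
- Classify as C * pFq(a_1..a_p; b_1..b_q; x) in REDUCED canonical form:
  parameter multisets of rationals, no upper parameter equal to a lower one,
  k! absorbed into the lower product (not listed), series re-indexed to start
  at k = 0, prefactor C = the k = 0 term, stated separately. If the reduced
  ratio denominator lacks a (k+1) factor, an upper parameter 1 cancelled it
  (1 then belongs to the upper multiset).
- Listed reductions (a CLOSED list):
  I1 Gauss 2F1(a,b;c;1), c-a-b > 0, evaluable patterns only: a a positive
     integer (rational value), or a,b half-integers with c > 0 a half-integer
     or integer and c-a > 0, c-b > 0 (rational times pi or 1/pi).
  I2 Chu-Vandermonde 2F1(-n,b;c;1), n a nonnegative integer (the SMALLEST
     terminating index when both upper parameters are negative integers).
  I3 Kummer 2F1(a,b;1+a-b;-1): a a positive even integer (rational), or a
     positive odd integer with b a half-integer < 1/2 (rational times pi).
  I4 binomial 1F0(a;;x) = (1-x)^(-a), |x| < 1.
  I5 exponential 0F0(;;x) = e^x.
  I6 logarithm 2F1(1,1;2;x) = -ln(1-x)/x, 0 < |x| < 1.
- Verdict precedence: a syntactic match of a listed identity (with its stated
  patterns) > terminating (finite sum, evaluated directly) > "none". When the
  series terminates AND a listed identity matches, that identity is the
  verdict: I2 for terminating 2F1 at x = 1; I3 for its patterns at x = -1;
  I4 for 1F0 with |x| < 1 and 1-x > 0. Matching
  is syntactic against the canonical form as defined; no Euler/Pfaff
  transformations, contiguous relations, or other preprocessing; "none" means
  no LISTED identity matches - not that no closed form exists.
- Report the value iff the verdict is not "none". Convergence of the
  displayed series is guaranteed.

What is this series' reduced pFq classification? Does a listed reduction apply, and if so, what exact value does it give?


Classification (C = \frac{9}{7}): 2F1 with upper {1, \frac{5}{3}}, lower {2}, argument x = \frac{2}{3}. Verdict: none. A 2F1 with upper {1, \frac{5}{3}} fits none of I1-I6 at x = \frac{2}{3}; the sum runs forever.

Key observation: t_0 being \frac{9}{7}, the two k-th powers (C = 9/7, x = 2/3) combine into one argument.
Consecutive-term ratio: r(k) = \frac{2}{3} * (k+1) (k+\frac{5}{3}) / [(k+2) (k+1)] - rational in k. x = \frac{2}{3}; t_0 = \frac{9}{7}; negate the roots.


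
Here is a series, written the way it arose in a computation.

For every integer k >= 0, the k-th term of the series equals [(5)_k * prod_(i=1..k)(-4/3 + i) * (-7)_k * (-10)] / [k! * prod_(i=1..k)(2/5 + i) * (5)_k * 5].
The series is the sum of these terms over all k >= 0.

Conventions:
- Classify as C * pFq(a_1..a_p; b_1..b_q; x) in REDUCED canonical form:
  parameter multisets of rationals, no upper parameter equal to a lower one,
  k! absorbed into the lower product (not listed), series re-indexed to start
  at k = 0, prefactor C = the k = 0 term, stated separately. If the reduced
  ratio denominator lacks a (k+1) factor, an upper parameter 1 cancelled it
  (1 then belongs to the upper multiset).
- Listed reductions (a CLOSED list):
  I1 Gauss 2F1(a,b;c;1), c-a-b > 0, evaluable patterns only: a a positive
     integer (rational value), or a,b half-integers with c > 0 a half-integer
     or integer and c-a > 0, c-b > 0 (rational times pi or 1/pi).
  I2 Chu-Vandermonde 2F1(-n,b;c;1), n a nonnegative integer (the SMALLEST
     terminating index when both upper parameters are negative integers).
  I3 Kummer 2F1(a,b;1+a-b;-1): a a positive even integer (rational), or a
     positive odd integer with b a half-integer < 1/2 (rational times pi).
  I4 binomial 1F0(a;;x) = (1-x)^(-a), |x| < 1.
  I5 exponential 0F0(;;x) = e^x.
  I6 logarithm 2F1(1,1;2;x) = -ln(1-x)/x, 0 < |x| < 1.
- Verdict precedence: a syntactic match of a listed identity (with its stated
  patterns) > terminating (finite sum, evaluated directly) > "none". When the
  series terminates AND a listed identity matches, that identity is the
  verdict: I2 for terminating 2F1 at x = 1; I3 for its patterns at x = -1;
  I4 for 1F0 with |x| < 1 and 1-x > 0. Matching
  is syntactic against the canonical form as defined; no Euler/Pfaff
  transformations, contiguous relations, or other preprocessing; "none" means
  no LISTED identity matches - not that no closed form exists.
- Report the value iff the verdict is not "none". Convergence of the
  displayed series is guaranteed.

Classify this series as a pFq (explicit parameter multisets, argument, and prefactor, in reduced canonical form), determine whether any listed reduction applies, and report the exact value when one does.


This is -2 * 2F1(-7, -1/3; 7/5; 1) in reduced canonical form. Verdict: this is the Chu-Vandermonde identity I2 (terminating 2F1 at x = 1 with n = 7, b = -1/3, c = 7/5). Sum: -4766212321/1225680093.

The tell: t_0 = -2 here, and the constant factors (C = -2, x = 1) combine into one prefactor.
Term ratio: r(k) = 1 * (k-7) (k-1/3) / [(k+7/5) (k+1)] - rational in k, leading ratio 1; with t_0 = -2, classification follows.
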